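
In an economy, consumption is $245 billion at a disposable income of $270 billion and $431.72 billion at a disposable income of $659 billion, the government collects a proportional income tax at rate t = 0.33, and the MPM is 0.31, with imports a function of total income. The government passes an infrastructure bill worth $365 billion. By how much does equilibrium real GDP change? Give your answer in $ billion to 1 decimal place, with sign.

MPC = ΔC/ΔYd = (431.72 − 245)/(659 − 270) = 186.72/389 = 0.48.
Spending multiplier = 1/(1 − c(1−t) + m) = 1/(1 − 0.48×0.67 + 0.31) = 1/0.9884 ≈ 1.012.
ΔY = k × ΔG = (+$365 billion) / 0.9884 ≈ +$369.3 billion.

+$369.3 billion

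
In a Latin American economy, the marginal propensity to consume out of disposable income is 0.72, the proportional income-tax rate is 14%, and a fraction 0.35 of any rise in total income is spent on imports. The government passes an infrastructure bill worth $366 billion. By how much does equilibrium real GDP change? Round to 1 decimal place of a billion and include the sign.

Government-spending multiplier = 1/(1 − c(1−t) + m) = 1/(1 − 0.72×0.86 + 0.35) = 1/0.7308 ≈ 1.368.
ΔY = k × ΔG = (+$366 billion) / 0.7308 ≈ +$500.8 billion.

+$500.8 billion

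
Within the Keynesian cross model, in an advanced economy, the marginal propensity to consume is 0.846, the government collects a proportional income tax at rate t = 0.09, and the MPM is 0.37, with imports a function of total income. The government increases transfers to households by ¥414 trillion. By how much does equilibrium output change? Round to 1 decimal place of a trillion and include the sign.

The transfer change shifts disposable income by +¥414 trillion, so first-round consumption changes by c·ΔTR = 0.846 × (+¥414 trillion) = +¥350.244 trillion.
Expenditure multiplier = 1/(1 − c(1−t) + m) = 1/(1 − 0.846×0.91 + 0.37) = 1/0.60014 ≈ 1.666.
The transfer multiplier is c × k ≈ 1.41, so ΔY = k × (c·ΔTR) = (+¥350.244 trillion) / 0.60014 ≈ +¥583.6 trillion.

+¥583.6 trillion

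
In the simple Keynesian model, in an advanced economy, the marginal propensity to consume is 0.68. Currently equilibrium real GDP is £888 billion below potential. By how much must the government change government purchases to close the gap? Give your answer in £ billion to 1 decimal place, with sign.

Spending multiplier = 1/(1 − MPC) = 1/(1 − 0.68) = 1/0.32 = 3.125.
Need ΔY = +£888 billion, so ΔG = ΔY/k = (+£888 billion) × 0.32 ≈ +£284.2 billion.
The government should increase government purchases by £284.2 billion.

+£284.2 billion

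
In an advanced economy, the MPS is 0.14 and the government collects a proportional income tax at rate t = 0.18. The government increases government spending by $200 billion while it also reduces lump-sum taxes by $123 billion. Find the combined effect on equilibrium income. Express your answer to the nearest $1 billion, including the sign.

+$1,037 billion

MPC = 1 − MPS = 1 − 0.14 = 0.86.
Expenditure multiplier = 1/(1 − c(1−t)) = 1/(1 − 0.86×0.82) = 1/0.2948 ≈ 3.392.
ΔG contributes k·ΔG = (+$200 billion) / 0.2948 ≈ +$678.4 billion.
ΔT of −$123 billion changes first-round spending by −c·ΔT = +$105.78 billion, contributing k·(−c·ΔT) = (+$105.78 billion) / 0.2948 ≈ +$358.8 billion.
Net ΔY = k(ΔG − c·ΔT) = (+$305.78 billion) / 0.2948 ≈ +$1,037 billion.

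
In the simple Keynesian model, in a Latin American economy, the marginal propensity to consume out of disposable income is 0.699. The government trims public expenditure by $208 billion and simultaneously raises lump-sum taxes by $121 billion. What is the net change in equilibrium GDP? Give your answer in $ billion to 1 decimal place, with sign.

Expenditure multiplier = 1/(1 − MPC) = 1/(1 − 0.699) = 1/0.301 ≈ 3.322.
ΔG contributes k·ΔG = (−$208 billion) / 0.301 ≈ −$691 billion.
ΔT of +$121 billion changes first-round spending by −c·ΔT = −$84.579 billion, contributing k·(−c·ΔT) = (−$84.579 billion) / 0.301 ≈ −$281 billion.
Net ΔY = k(ΔG − c·ΔT) = (−$292.579 billion) / 0.301 ≈ −$972 billion.

−$972.0 billion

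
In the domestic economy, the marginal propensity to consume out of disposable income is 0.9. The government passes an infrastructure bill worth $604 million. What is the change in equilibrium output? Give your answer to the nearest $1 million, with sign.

Spending multiplier = 1/(1 − MPC) = 1/(1 − 0.9) = 1/0.1 = 10.
ΔY = k × ΔG = (+$604 million) / 0.1 = +$6,040 million.

+$6,040 million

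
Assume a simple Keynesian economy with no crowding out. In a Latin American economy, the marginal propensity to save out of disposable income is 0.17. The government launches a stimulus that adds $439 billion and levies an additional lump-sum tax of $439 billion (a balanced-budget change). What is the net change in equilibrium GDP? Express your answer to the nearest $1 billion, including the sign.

+$439 billion

MPC = 1 − MPS = 1 − 0.17 = 0.83.
Expenditure multiplier = 1/(1 − MPC) = 1/(1 − 0.83) = 1/0.17 ≈ 5.882.
ΔG contributes k·ΔG = (+$439 billion) / 0.17 ≈ +$2,582.4 billion.
ΔT of +$439 billion changes first-round spending by −c·ΔT = −$364.37 billion, contributing k·(−c·ΔT) = (−$364.37 billion) / 0.17 ≈ −$2,143.4 billion.
With ΔG = ΔT and no other leakages, the balanced-budget multiplier is 1, so ΔY = ΔG = +$439 billion.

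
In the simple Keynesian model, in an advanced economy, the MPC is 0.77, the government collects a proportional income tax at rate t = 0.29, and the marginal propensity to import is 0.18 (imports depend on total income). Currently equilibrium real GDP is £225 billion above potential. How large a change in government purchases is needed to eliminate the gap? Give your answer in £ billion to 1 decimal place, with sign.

Spending multiplier = 1/(1 − c(1−t) + m) = 1/(1 − 0.77×0.71 + 0.18) = 1/0.6333 ≈ 1.579.
Need ΔY = −£225 billion, so ΔG = ΔY/k = (−£225 billion) × 0.6333 ≈ −£142.5 billion.
The government should cut government purchases by £142.5 billion.

−£142.5 billion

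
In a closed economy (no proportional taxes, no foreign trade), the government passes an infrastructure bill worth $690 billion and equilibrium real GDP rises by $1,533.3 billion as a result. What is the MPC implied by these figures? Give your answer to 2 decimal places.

0.55

Implied spending multiplier k = ΔY/ΔG = 1,533.3/690 ≈ 2.2222.
Since k = 1/(1 − MPC), MPC = 1 − 1/k = 1 − ΔG/ΔY = 1 − 690/1,533.3 ≈ 0.55.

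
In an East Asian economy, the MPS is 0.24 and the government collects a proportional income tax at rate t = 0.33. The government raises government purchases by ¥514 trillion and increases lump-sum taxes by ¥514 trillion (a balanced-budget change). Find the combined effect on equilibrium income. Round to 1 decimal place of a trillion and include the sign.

+¥251.3 trillion

MPC = 1 − MPS = 1 − 0.24 = 0.76.
Expenditure multiplier = 1/(1 − c(1−t)) = 1/(1 − 0.76×0.67) = 1/0.4908 ≈ 2.037.
ΔG contributes k·ΔG = (+¥514 trillion) / 0.4908 ≈ +¥1,047.3 trillion.
ΔT of +¥514 trillion changes first-round spending by −c·ΔT = −¥390.64 trillion, contributing k·(−c·ΔT) = (−¥390.64 trillion) / 0.4908 ≈ −¥795.9 trillion.
Net ΔY = k(ΔG − c·ΔT) = (+¥123.36 trillion) / 0.4908 ≈ +¥251.3 trillion.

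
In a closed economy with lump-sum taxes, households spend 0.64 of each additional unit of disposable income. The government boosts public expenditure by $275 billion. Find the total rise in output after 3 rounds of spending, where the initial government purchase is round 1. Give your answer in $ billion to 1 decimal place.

Round 1 adds ΔG = $275 billion; each later round is MPC = 0.64 times the previous.
After 3 rounds: 275 + 176 + 112.64 = ΔG·(1 − c^3)/(1 − c) = 275 × (1 − 0.262144)/0.36 ≈ $563.6 billion.

$563.6 billion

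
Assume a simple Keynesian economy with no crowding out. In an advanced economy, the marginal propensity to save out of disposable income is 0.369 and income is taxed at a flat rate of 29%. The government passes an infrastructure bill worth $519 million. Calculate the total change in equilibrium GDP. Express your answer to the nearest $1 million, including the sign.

+$940 million

MPC = 1 − MPS = 1 − 0.369 = 0.631.
Expenditure multiplier = 1/(1 − c(1−t)) = 1/(1 − 0.631×0.71) = 1/0.55199 ≈ 1.812.
ΔY = k × ΔG = (+$519 million) / 0.55199 ≈ +$940 million.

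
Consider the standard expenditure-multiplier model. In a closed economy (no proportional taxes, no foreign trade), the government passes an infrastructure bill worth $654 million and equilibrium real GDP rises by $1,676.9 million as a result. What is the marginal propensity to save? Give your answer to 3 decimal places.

0.390

Implied spending multiplier k = ΔY/ΔG = 1,676.9/654 ≈ 2.5641.
Since k = 1/(1 − MPC), MPC = 1 − 1/k = 1 − ΔG/ΔY = 1 − 654/1,676.9 ≈ 0.610.
MPS = 1 − MPC = 0.390.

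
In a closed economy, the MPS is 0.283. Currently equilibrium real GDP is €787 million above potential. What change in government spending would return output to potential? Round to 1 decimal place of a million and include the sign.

−€222.7 million

MPC = 1 − MPS = 1 − 0.283 = 0.717.
Spending multiplier = 1/(1 − MPC) = 1/(1 − 0.717) = 1/0.283 ≈ 3.534.
Need ΔY = −€787 million, so ΔG = ΔY/k = (−€787 million) × 0.283 ≈ −€222.7 million.
The government should cut government spending by €222.7 million.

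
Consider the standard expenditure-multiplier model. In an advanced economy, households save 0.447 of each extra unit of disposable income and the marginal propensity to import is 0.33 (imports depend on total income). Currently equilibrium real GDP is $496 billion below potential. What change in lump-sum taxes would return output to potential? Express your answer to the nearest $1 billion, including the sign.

−$697 billion

MPC = 1 − MPS = 1 − 0.447 = 0.553.
Spending multiplier = 1/(1 − c + m) = 1/(1 − 0.553 + 0.33) = 1/0.777 ≈ 1.287.
Tax multiplier = −c·k = −0.553/0.777 ≈ −0.712. Need ΔY = +$496 billion, so ΔT = ΔY/(−c·k) = −(+$496 billion) × 0.777 / 0.553 ≈ −$697 billion.
The government should cut lump-sum taxes by $697 billion.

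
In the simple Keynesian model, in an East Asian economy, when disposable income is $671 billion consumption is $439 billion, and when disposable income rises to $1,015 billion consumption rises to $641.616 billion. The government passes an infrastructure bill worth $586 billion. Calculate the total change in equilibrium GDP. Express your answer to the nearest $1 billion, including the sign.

MPC = ΔC/ΔYd = (641.616 − 439)/(1,015 − 671) = 202.616/344 = 0.589.
Spending multiplier = 1/(1 − MPC) = 1/(1 − 0.589) = 1/0.411 ≈ 2.433.
ΔY = k × ΔG = (+$586 billion) / 0.411 ≈ +$1,426 billion.

+$1,426 billion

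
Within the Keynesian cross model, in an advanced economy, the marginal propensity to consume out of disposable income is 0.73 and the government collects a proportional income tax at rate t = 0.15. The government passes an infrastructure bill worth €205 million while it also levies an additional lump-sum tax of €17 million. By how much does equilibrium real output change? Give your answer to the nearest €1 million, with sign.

+€507 million

Expenditure multiplier = 1/(1 − c(1−t)) = 1/(1 − 0.73×0.85) = 1/0.3795 ≈ 2.635.
ΔG contributes k·ΔG = (+€205 million) / 0.3795 ≈ +€540.2 million.
ΔT of +€17 million changes first-round spending by −c·ΔT = −€12.41 million, contributing k·(−c·ΔT) = (−€12.41 million) / 0.3795 ≈ −€32.7 million.
Net ΔY = k(ΔG − c·ΔT) = (+€192.59 million) / 0.3795 ≈ +€507 million.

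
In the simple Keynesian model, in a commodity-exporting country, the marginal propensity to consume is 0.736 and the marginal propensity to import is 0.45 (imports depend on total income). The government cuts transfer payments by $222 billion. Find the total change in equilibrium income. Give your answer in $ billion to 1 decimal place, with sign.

−$228.8 billion

The transfer change shifts disposable income by −$222 billion, so first-round consumption changes by c·ΔTR = 0.736 × (−$222 billion) = −$163.392 billion.
Expenditure multiplier = 1/(1 − c + m) = 1/(1 − 0.736 + 0.45) = 1/0.714 ≈ 1.401.
The transfer multiplier is c × k ≈ 1.031, so ΔY = k × (c·ΔTR) = (−$163.392 billion) / 0.714 ≈ −$228.8 billion.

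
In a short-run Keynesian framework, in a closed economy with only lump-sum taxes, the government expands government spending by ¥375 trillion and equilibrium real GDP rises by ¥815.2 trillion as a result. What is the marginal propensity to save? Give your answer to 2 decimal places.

Implied spending multiplier k = ΔY/ΔG = 815.2/375 ≈ 2.1739.
Since k = 1/(1 − MPC), MPC = 1 − 1/k = 1 − ΔG/ΔY = 1 − 375/815.2 ≈ 0.54.
MPS = 1 − MPC = 0.46.

0.46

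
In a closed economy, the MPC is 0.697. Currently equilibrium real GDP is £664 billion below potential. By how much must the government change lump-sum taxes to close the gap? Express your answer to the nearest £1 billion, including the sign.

Spending multiplier = 1/(1 − MPC) = 1/(1 − 0.697) = 1/0.303 ≈ 3.3.
Tax multiplier = −c·k = −0.697/0.303 ≈ −2.3. Need ΔY = +£664 billion, so ΔT = ΔY/(−c·k) = −(+£664 billion) × 0.303 / 0.697 ≈ −£289 billion.
The government should cut lump-sum taxes by £289 billion.

−£289 billion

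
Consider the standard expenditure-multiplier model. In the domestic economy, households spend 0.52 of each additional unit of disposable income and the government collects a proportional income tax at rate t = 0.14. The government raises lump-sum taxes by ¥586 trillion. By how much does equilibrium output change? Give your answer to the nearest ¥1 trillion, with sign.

−¥551 trillion

A lump-sum tax change of +¥586 trillion shifts disposable income by −¥586 trillion; first-round consumption changes by −c × ΔT = −0.52 × (+¥586 trillion) = −¥304.72 trillion.
Expenditure multiplier = 1/(1 − c(1−t)) = 1/(1 − 0.52×0.86) = 1/0.5528 ≈ 1.809.
The tax multiplier is −c × k ≈ −0.941, so ΔY = k × (−c·ΔT) = (−¥304.72 trillion) / 0.5528 ≈ −¥551 trillion.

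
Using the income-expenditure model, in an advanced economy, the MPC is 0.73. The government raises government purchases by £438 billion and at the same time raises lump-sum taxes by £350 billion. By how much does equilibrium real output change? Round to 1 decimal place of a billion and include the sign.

+£675.9 billion

Expenditure multiplier = 1/(1 − MPC) = 1/(1 − 0.73) = 1/0.27 ≈ 3.704.
ΔG contributes k·ΔG = (+£438 billion) / 0.27 ≈ +£1,622.2 billion.
ΔT of +£350 billion changes first-round spending by −c·ΔT = −£255.5 billion, contributing k·(−c·ΔT) = (−£255.5 billion) / 0.27 ≈ −£946.3 billion.
Net ΔY = k(ΔG − c·ΔT) = (+£182.5 billion) / 0.27 ≈ +£675.9 billion.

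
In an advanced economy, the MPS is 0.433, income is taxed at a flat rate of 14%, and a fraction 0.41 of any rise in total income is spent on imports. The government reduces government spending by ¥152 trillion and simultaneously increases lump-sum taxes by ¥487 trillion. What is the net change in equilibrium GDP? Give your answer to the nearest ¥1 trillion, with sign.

−¥464 trillion

MPC = 1 − MPS = 1 − 0.433 = 0.567.
Expenditure multiplier = 1/(1 − c(1−t) + m) = 1/(1 − 0.567×0.86 + 0.41) = 1/0.92238 ≈ 1.084.
ΔG contributes k·ΔG = (−¥152 trillion) / 0.92238 ≈ −¥164.8 trillion.
ΔT of +¥487 trillion changes first-round spending by −c·ΔT = −¥276.129 trillion, contributing k·(−c·ΔT) = (−¥276.129 trillion) / 0.92238 ≈ −¥299.4 trillion.
Net ΔY = k(ΔG − c·ΔT) = (−¥428.129 trillion) / 0.92238 ≈ −¥464 trillion.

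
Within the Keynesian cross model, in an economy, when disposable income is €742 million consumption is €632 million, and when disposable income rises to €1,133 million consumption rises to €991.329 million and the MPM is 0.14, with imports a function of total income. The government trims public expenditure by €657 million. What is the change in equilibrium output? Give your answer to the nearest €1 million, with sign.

MPC = ΔC/ΔYd = (991.329 − 632)/(1,133 − 742) = 359.329/391 = 0.919.
Expenditure multiplier = 1/(1 − c + m) = 1/(1 − 0.919 + 0.14) = 1/0.221 ≈ 4.525.
ΔY = k × ΔG = (−€657 million) / 0.221 ≈ −€2,973 million.

−€2,973 million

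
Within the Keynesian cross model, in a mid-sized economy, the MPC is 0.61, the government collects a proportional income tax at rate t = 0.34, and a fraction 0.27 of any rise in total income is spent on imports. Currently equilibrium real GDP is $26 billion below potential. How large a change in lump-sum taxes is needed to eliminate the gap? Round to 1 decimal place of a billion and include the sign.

Spending multiplier = 1/(1 − c(1−t) + m) = 1/(1 − 0.61×0.66 + 0.27) = 1/0.8674 ≈ 1.153.
Tax multiplier = −c·k = −0.61/0.8674 ≈ −0.703. Need ΔY = +$26 billion, so ΔT = ΔY/(−c·k) = −(+$26 billion) × 0.8674 / 0.61 ≈ −$37 billion.
The government should cut lump-sum taxes by $37 billion.

−$37.0 billion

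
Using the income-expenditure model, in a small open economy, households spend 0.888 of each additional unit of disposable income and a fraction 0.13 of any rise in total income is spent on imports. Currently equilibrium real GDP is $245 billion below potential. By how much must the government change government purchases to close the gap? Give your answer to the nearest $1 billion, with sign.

+$59 billion

Spending multiplier = 1/(1 − c + m) = 1/(1 − 0.888 + 0.13) = 1/0.242 ≈ 4.132.
Need ΔY = +$245 billion, so ΔG = ΔY/k = (+$245 billion) × 0.242 ≈ +$59 billion.
The government should increase government purchases by $59 billion.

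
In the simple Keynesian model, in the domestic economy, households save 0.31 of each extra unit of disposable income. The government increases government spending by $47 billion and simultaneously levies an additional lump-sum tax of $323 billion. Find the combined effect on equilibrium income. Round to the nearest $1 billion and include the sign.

−$567 billion

MPC = 1 − MPS = 1 − 0.31 = 0.69.
Expenditure multiplier = 1/(1 − MPC) = 1/(1 − 0.69) = 1/0.31 ≈ 3.226.
ΔG contributes k·ΔG = (+$47 billion) / 0.31 ≈ +$151.6 billion.
ΔT of +$323 billion changes first-round spending by −c·ΔT = −$222.87 billion, contributing k·(−c·ΔT) = (−$222.87 billion) / 0.31 ≈ −$718.9 billion.
Net ΔY = k(ΔG − c·ΔT) = (−$175.87 billion) / 0.31 ≈ −$567 billion.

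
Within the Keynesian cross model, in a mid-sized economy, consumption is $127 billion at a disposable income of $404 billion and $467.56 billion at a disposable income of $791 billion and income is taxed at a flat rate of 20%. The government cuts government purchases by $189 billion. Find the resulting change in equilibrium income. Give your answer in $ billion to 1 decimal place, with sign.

−$638.5 billion

MPC = ΔC/ΔYd = (467.56 − 127)/(791 − 404) = 340.56/387 = 0.88.
Expenditure multiplier = 1/(1 − c(1−t)) = 1/(1 − 0.88×0.8) = 1/0.296 ≈ 3.378.
ΔY = k × ΔG = (−$189 billion) / 0.296 ≈ −$638.5 billion.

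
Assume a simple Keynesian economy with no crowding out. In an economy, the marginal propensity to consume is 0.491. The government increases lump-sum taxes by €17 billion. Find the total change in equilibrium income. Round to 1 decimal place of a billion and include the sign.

−€16.4 billion

A lump-sum tax change of +€17 billion shifts disposable income by −€17 billion; first-round consumption changes by −c × ΔT = −0.491 × (+€17 billion) = −€8.347 billion.
Expenditure multiplier = 1/(1 − MPC) = 1/(1 − 0.491) = 1/0.509 ≈ 1.965.
The tax multiplier is −c × k ≈ −0.965, so ΔY = k × (−c·ΔT) = (−€8.347 billion) / 0.509 ≈ −€16.4 billion.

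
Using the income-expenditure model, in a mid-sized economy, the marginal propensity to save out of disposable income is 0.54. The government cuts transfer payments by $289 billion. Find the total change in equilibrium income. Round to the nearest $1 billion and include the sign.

−$246 billion

MPC = 1 − MPS = 1 − 0.54 = 0.46.
The transfer change shifts disposable income by −$289 billion, so first-round consumption changes by c·ΔTR = 0.46 × (−$289 billion) = −$132.94 billion.
Expenditure multiplier = 1/(1 − MPC) = 1/(1 − 0.46) = 1/0.54 ≈ 1.852.
The transfer multiplier is c × k ≈ 0.852, so ΔY = k × (c·ΔTR) = (−$132.94 billion) / 0.54 ≈ −$246 billion.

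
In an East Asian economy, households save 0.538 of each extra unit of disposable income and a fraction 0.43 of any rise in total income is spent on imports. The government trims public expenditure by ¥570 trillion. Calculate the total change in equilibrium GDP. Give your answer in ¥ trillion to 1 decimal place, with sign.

MPC = 1 − MPS = 1 − 0.538 = 0.462.
Expenditure multiplier = 1/(1 − c + m) = 1/(1 − 0.462 + 0.43) = 1/0.968 ≈ 1.033.
ΔY = k × ΔG = (−¥570 trillion) / 0.968 ≈ −¥588.8 trillion.

−¥588.8 trillion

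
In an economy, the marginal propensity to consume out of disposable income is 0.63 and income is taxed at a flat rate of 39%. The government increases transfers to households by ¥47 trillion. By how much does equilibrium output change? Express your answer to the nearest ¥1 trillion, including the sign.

The transfer change shifts disposable income by +¥47 trillion, so first-round consumption changes by c·ΔTR = 0.63 × (+¥47 trillion) = +¥29.61 trillion.
Expenditure multiplier = 1/(1 − c(1−t)) = 1/(1 − 0.63×0.61) = 1/0.6157 ≈ 1.624.
The transfer multiplier is c × k ≈ 1.023, so ΔY = k × (c·ΔTR) = (+¥29.61 trillion) / 0.6157 ≈ +¥48 trillion.

+¥48 trillion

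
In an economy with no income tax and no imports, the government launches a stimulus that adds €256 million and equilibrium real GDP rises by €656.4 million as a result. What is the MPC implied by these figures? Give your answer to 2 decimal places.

Implied spending multiplier k = ΔY/ΔG = 656.4/256 ≈ 2.5641.
Since k = 1/(1 − MPC), MPC = 1 − 1/k = 1 − ΔG/ΔY = 1 − 256/656.4 ≈ 0.61.

0.61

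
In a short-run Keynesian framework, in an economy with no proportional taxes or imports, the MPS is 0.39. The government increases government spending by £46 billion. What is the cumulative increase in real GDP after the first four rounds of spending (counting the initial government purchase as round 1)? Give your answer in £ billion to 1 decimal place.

MPC = 1 − MPS = 1 − 0.39 = 0.61.
Round 1 adds ΔG = £46 billion; each later round is MPC = 0.61 times the previous.
After 4 rounds: 46 + 28.06 + 17.1166 + 10.441126 = ΔG·(1 − c^4)/(1 − c) = 46 × (1 − 0.13845841)/0.39 ≈ £101.6 billion.

£101.6 billion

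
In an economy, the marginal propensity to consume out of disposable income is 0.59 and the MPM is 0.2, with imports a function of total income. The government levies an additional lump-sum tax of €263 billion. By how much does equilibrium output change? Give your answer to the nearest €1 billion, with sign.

A lump-sum tax change of +€263 billion shifts disposable income by −€263 billion; first-round consumption changes by −c × ΔT = −0.59 × (+€263 billion) = −€155.17 billion.
Expenditure multiplier = 1/(1 − c + m) = 1/(1 − 0.59 + 0.2) = 1/0.61 ≈ 1.639.
The tax multiplier is −c × k ≈ −0.967, so ΔY = k × (−c·ΔT) = (−€155.17 billion) / 0.61 ≈ −€254 billion.

−€254 billion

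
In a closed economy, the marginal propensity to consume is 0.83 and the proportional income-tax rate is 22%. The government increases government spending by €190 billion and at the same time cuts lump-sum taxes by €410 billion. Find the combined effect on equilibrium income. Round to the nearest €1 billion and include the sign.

+€1,504 billion

Expenditure multiplier = 1/(1 − c(1−t)) = 1/(1 − 0.83×0.78) = 1/0.3526 ≈ 2.836.
ΔG contributes k·ΔG = (+€190 billion) / 0.3526 ≈ +€538.9 billion.
ΔT of −€410 billion changes first-round spending by −c·ΔT = +€340.3 billion, contributing k·(−c·ΔT) = (+€340.3 billion) / 0.3526 ≈ +€965.1 billion.
Net ΔY = k(ΔG − c·ΔT) = (+€530.3 billion) / 0.3526 ≈ +€1,504 billion.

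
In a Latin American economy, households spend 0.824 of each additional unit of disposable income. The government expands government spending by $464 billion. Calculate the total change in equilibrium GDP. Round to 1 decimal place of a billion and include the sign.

+$2,636.4 billion

Spending multiplier = 1/(1 − MPC) = 1/(1 − 0.824) = 1/0.176 ≈ 5.682.
ΔY = k × ΔG = (+$464 billion) / 0.176 ≈ +$2,636.4 billion.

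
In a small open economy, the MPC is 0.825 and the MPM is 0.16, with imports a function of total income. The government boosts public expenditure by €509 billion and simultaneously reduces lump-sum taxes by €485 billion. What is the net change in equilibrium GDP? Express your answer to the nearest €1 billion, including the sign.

Expenditure multiplier = 1/(1 − c + m) = 1/(1 − 0.825 + 0.16) = 1/0.335 ≈ 2.985.
ΔG contributes k·ΔG = (+€509 billion) / 0.335 ≈ +€1,519.4 billion.
ΔT of −€485 billion changes first-round spending by −c·ΔT = +€400.125 billion, contributing k·(−c·ΔT) = (+€400.125 billion) / 0.335 ≈ +€1,194.4 billion.
Net ΔY = k(ΔG − c·ΔT) = (+€909.125 billion) / 0.335 ≈ +€2,714 billion.

+€2,714 billion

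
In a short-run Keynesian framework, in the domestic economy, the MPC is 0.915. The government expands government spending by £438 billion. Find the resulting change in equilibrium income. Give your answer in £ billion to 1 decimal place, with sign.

Government-spending multiplier = 1/(1 − MPC) = 1/(1 − 0.915) = 1/0.085 ≈ 11.765.
ΔY = k × ΔG = (+£438 billion) / 0.085 ≈ +£5,152.9 billion.

+£5,152.9 billion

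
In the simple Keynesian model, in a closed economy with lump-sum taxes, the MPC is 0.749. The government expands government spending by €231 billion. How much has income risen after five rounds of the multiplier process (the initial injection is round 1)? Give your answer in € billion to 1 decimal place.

€703.4 billion

Round 1 adds ΔG = €231 billion; each later round is MPC = 0.749 times the previous.
After 5 rounds: 231 + 173.019 + 129.591231 + 97.063832019 + 72.700810182231 = ΔG·(1 − c^5)/(1 − c) = 231 × (1 − 0.235726869378749)/0.251 ≈ €703.4 billion.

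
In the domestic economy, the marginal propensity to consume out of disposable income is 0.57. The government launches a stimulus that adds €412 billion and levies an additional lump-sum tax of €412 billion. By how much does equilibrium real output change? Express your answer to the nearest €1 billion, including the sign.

Expenditure multiplier = 1/(1 − MPC) = 1/(1 − 0.57) = 1/0.43 ≈ 2.326.
ΔG contributes k·ΔG = (+€412 billion) / 0.43 ≈ +€958.1 billion.
ΔT of +€412 billion changes first-round spending by −c·ΔT = −€234.84 billion, contributing k·(−c·ΔT) = (−€234.84 billion) / 0.43 ≈ −€546.1 billion.
With ΔG = ΔT and no other leakages, the balanced-budget multiplier is 1, so ΔY = ΔG = +€412 billion.

+€412 billion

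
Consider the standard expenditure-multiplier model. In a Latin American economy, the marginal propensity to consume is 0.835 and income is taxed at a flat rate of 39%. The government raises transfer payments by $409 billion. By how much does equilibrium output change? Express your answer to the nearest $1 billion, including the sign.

The transfer change shifts disposable income by +$409 billion, so first-round consumption changes by c·ΔTR = 0.835 × (+$409 billion) = +$341.515 billion.
Expenditure multiplier = 1/(1 − c(1−t)) = 1/(1 − 0.835×0.61) = 1/0.49065 ≈ 2.038.
The transfer multiplier is c × k ≈ 1.702, so ΔY = k × (c·ΔTR) = (+$341.515 billion) / 0.49065 ≈ +$696 billion.

+$696 billion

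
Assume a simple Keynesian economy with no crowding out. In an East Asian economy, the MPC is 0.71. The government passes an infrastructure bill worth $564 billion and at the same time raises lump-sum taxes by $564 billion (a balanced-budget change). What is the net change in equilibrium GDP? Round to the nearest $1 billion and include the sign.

Expenditure multiplier = 1/(1 − MPC) = 1/(1 − 0.71) = 1/0.29 ≈ 3.448.
ΔG contributes k·ΔG = (+$564 billion) / 0.29 ≈ +$1,944.8 billion.
ΔT of +$564 billion changes first-round spending by −c·ΔT = −$400.44 billion, contributing k·(−c·ΔT) = (−$400.44 billion) / 0.29 ≈ −$1,380.8 billion.
With ΔG = ΔT and no other leakages, the balanced-budget multiplier is 1, so ΔY = ΔG = +$564 billion.

+$564 billion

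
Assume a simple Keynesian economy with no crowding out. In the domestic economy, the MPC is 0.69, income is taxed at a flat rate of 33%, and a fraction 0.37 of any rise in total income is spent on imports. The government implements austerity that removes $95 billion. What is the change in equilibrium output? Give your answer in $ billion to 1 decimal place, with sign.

Expenditure multiplier = 1/(1 − c(1−t) + m) = 1/(1 − 0.69×0.67 + 0.37) = 1/0.9077 ≈ 1.102.
ΔY = k × ΔG = (−$95 billion) / 0.9077 ≈ −$104.7 billion.

−$104.7 billion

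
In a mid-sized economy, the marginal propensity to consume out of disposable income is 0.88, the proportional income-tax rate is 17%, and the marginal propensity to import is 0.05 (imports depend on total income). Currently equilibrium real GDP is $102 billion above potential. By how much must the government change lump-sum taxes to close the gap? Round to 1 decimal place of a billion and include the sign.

+$37.0 billion

Spending multiplier = 1/(1 − c(1−t) + m) = 1/(1 − 0.88×0.83 + 0.05) = 1/0.3196 ≈ 3.129.
Tax multiplier = −c·k = −0.88/0.3196 ≈ −2.753. Need ΔY = −$102 billion, so ΔT = ΔY/(−c·k) = −(−$102 billion) × 0.3196 / 0.88 ≈ +$37 billion.
The government should raise lump-sum taxes by $37 billion.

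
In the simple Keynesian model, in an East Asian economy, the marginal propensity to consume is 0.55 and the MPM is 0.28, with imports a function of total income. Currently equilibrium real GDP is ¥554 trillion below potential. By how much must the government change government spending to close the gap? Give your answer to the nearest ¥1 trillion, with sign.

Spending multiplier = 1/(1 − c + m) = 1/(1 − 0.55 + 0.28) = 1/0.73 ≈ 1.37.
Need ΔY = +¥554 trillion, so ΔG = ΔY/k = (+¥554 trillion) × 0.73 ≈ +¥404 trillion.
The government should increase government spending by ¥404 trillion.

+¥404 trillion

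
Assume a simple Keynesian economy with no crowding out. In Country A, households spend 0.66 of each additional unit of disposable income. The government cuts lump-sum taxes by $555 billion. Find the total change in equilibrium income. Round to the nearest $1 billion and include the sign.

+$1,077 billion

A lump-sum tax change of −$555 billion shifts disposable income by +$555 billion; first-round consumption changes by −c × ΔT = −0.66 × (−$555 billion) = +$366.3 billion.
Expenditure multiplier = 1/(1 − MPC) = 1/(1 − 0.66) = 1/0.34 ≈ 2.941.
The tax multiplier is −c × k ≈ −1.941, so ΔY = k × (−c·ΔT) = (+$366.3 billion) / 0.34 ≈ +$1,077 billion.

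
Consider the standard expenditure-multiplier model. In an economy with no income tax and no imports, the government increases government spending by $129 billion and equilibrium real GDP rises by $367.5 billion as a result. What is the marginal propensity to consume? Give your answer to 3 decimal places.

Implied spending multiplier k = ΔY/ΔG = 367.5/129 ≈ 2.8488.
Since k = 1/(1 − MPC), MPC = 1 − 1/k = 1 − ΔG/ΔY = 1 − 129/367.5 ≈ 0.649.

0.649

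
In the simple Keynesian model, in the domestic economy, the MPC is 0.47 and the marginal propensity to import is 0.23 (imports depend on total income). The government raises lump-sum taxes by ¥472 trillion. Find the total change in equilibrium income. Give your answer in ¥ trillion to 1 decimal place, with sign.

A lump-sum tax change of +¥472 trillion shifts disposable income by −¥472 trillion; first-round consumption changes by −c × ΔT = −0.47 × (+¥472 trillion) = −¥221.84 trillion.
Expenditure multiplier = 1/(1 − c + m) = 1/(1 − 0.47 + 0.23) = 1/0.76 ≈ 1.316.
The tax multiplier is −c × k ≈ −0.618, so ΔY = k × (−c·ΔT) = (−¥221.84 trillion) / 0.76 ≈ −¥291.9 trillion.

−¥291.9 trillion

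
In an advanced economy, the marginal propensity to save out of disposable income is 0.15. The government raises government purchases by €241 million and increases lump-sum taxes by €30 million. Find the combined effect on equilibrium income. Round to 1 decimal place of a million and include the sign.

MPC = 1 − MPS = 1 − 0.15 = 0.85.
Expenditure multiplier = 1/(1 − MPC) = 1/(1 − 0.85) = 1/0.15 ≈ 6.667.
ΔG contributes k·ΔG = (+€241 million) / 0.15 ≈ +€1,606.7 million.
ΔT of +€30 million changes first-round spending by −c·ΔT = −€25.5 million, contributing k·(−c·ΔT) = (−€25.5 million) / 0.15 = −€170 million.
Net ΔY = k(ΔG − c·ΔT) = (+€215.5 million) / 0.15 ≈ +€1,436.7 million.

+€1,436.7 million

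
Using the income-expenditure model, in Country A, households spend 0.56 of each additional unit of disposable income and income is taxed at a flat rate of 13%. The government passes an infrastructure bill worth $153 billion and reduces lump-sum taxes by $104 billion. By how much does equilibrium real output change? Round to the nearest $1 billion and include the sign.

+$412 billion

Expenditure multiplier = 1/(1 − c(1−t)) = 1/(1 − 0.56×0.87) = 1/0.5128 ≈ 1.95.
ΔG contributes k·ΔG = (+$153 billion) / 0.5128 ≈ +$298.4 billion.
ΔT of −$104 billion changes first-round spending by −c·ΔT = +$58.24 billion, contributing k·(−c·ΔT) = (+$58.24 billion) / 0.5128 ≈ +$113.6 billion.
Net ΔY = k(ΔG − c·ΔT) = (+$211.24 billion) / 0.5128 ≈ +$412 billion.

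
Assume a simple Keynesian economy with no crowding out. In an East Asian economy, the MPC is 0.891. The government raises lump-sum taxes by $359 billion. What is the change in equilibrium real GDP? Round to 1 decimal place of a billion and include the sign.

−$2,934.6 billion

A lump-sum tax change of +$359 billion shifts disposable income by −$359 billion; first-round consumption changes by −c × ΔT = −0.891 × (+$359 billion) = −$319.869 billion.
Expenditure multiplier = 1/(1 − MPC) = 1/(1 − 0.891) = 1/0.109 ≈ 9.174.
The tax multiplier is −c × k ≈ −8.174, so ΔY = k × (−c·ΔT) = (−$319.869 billion) / 0.109 ≈ −$2,934.6 billion.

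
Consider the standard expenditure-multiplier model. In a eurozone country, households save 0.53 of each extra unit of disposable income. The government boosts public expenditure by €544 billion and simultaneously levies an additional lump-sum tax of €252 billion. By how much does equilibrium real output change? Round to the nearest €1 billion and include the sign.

+€803 billion

MPC = 1 − MPS = 1 − 0.53 = 0.47.
Expenditure multiplier = 1/(1 − MPC) = 1/(1 − 0.47) = 1/0.53 ≈ 1.887.
ΔG contributes k·ΔG = (+€544 billion) / 0.53 ≈ +€1,026.4 billion.
ΔT of +€252 billion changes first-round spending by −c·ΔT = −€118.44 billion, contributing k·(−c·ΔT) = (−€118.44 billion) / 0.53 ≈ −€223.5 billion.
Net ΔY = k(ΔG − c·ΔT) = (+€425.56 billion) / 0.53 ≈ +€803 billion.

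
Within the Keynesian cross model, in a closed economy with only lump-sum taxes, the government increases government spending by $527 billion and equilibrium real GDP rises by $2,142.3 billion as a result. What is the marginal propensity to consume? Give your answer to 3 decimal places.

Implied spending multiplier k = ΔY/ΔG = 2,142.3/527 ≈ 4.0651.
Since k = 1/(1 − MPC), MPC = 1 − 1/k = 1 − ΔG/ΔY = 1 − 527/2,142.3 ≈ 0.754.

0.754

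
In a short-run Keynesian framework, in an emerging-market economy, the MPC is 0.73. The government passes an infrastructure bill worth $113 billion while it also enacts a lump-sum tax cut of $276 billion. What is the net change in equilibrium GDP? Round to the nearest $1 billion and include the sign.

+$1,165 billion

Expenditure multiplier = 1/(1 − MPC) = 1/(1 − 0.73) = 1/0.27 ≈ 3.704.
ΔG contributes k·ΔG = (+$113 billion) / 0.27 ≈ +$418.5 billion.
ΔT of −$276 billion changes first-round spending by −c·ΔT = +$201.48 billion, contributing k·(−c·ΔT) = (+$201.48 billion) / 0.27 ≈ +$746.2 billion.
Net ΔY = k(ΔG − c·ΔT) = (+$314.48 billion) / 0.27 ≈ +$1,165 billion.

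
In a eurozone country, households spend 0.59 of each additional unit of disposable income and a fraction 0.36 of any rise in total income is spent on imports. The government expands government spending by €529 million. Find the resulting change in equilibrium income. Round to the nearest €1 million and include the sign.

Expenditure multiplier = 1/(1 − c + m) = 1/(1 − 0.59 + 0.36) = 1/0.77 ≈ 1.299.
ΔY = k × ΔG = (+€529 million) / 0.77 ≈ +€687 million.

+€687 million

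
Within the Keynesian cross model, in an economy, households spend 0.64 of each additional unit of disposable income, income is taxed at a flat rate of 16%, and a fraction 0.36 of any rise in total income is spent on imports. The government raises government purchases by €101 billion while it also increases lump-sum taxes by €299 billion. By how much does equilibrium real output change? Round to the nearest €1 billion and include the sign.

Expenditure multiplier = 1/(1 − c(1−t) + m) = 1/(1 − 0.64×0.84 + 0.36) = 1/0.8224 ≈ 1.216.
ΔG contributes k·ΔG = (+€101 billion) / 0.8224 ≈ +€122.8 billion.
ΔT of +€299 billion changes first-round spending by −c·ΔT = −€191.36 billion, contributing k·(−c·ΔT) = (−€191.36 billion) / 0.8224 ≈ −€232.7 billion.
Net ΔY = k(ΔG − c·ΔT) = (−€90.36 billion) / 0.8224 ≈ −€110 billion.

−€110 billion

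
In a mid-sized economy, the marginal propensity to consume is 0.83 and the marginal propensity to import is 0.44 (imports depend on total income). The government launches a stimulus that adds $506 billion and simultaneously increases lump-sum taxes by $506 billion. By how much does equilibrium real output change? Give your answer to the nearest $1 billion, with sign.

+$141 billion

Expenditure multiplier = 1/(1 − c + m) = 1/(1 − 0.83 + 0.44) = 1/0.61 ≈ 1.639.
ΔG contributes k·ΔG = (+$506 billion) / 0.61 ≈ +$829.5 billion.
ΔT of +$506 billion changes first-round spending by −c·ΔT = −$419.98 billion, contributing k·(−c·ΔT) = (−$419.98 billion) / 0.61 ≈ −$688.5 billion.
Net ΔY = k(ΔG − c·ΔT) = (+$86.02 billion) / 0.61 ≈ +$141 billion.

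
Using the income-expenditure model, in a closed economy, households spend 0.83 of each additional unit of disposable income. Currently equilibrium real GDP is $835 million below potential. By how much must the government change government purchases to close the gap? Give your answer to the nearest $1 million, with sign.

+$142 million

Spending multiplier = 1/(1 − MPC) = 1/(1 − 0.83) = 1/0.17 ≈ 5.882.
Need ΔY = +$835 million, so ΔG = ΔY/k = (+$835 million) × 0.17 ≈ +$142 million.
The government should increase government purchases by $142 million.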